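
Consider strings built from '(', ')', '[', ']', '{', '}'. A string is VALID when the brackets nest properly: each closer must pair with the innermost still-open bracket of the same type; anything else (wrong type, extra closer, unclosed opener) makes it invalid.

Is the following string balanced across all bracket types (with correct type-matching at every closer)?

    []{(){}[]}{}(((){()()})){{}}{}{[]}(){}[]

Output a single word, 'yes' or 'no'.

Answer: yes

Derivation:
pos 0: push '['; stack = [
pos 1: ']' matches '['; pop; stack = (empty)
pos 2: push '{'; stack = {
pos 3: push '('; stack = {(
pos 4: ')' matches '('; pop; stack = {
pos 5: push '{'; stack = {{
pos 6: '}' matches '{'; pop; stack = {
pos 7: push '['; stack = {[
pos 8: ']' matches '['; pop; stack = {
pos 9: '}' matches '{'; pop; stack = (empty)
pos 10: push '{'; stack = {
pos 11: '}' matches '{'; pop; stack = (empty)
pos 12: push '('; stack = (
pos 13: push '('; stack = ((
pos 14: push '('; stack = (((
pos 15: ')' matches '('; pop; stack = ((
pos 16: push '{'; stack = (({
pos 17: push '('; stack = (({(
pos 18: ')' matches '('; pop; stack = (({
pos 19: push '('; stack = (({(
pos 20: ')' matches '('; pop; stack = (({
pos 21: '}' matches '{'; pop; stack = ((
pos 22: ')' matches '('; pop; stack = (
pos 23: ')' matches '('; pop; stack = (empty)
pos 24: push '{'; stack = {
pos 25: push '{'; stack = {{
pos 26: '}' matches '{'; pop; stack = {
pos 27: '}' matches '{'; pop; stack = (empty)
pos 28: push '{'; stack = {
pos 29: '}' matches '{'; pop; stack = (empty)
pos 30: push '{'; stack = {
pos 31: push '['; stack = {[
pos 32: ']' matches '['; pop; stack = {
pos 33: '}' matches '{'; pop; stack = (empty)
pos 34: push '('; stack = (
pos 35: ')' matches '('; pop; stack = (empty)
pos 36: push '{'; stack = {
pos 37: '}' matches '{'; pop; stack = (empty)
pos 38: push '['; stack = [
pos 39: ']' matches '['; pop; stack = (empty)
end: stack empty → VALID
Verdict: properly nested → yes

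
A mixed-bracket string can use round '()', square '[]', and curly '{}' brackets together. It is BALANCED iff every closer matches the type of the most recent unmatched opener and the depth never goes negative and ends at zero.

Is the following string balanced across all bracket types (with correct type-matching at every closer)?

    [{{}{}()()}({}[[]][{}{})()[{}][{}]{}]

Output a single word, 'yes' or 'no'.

Answer: no

Derivation:
pos 0: push '['; stack = [
pos 1: push '{'; stack = [{
pos 2: push '{'; stack = [{{
pos 3: '}' matches '{'; pop; stack = [{
pos 4: push '{'; stack = [{{
pos 5: '}' matches '{'; pop; stack = [{
pos 6: push '('; stack = [{(
pos 7: ')' matches '('; pop; stack = [{
pos 8: push '('; stack = [{(
pos 9: ')' matches '('; pop; stack = [{
pos 10: '}' matches '{'; pop; stack = [
pos 11: push '('; stack = [(
pos 12: push '{'; stack = [({
pos 13: '}' matches '{'; pop; stack = [(
pos 14: push '['; stack = [([
pos 15: push '['; stack = [([[
pos 16: ']' matches '['; pop; stack = [([
pos 17: ']' matches '['; pop; stack = [(
pos 18: push '['; stack = [([
pos 19: push '{'; stack = [([{
pos 20: '}' matches '{'; pop; stack = [([
pos 21: push '{'; stack = [([{
pos 22: '}' matches '{'; pop; stack = [([
pos 23: saw closer ')' but top of stack is '[' (expected ']') → INVALID
Verdict: type mismatch at position 23: ')' closes '[' → no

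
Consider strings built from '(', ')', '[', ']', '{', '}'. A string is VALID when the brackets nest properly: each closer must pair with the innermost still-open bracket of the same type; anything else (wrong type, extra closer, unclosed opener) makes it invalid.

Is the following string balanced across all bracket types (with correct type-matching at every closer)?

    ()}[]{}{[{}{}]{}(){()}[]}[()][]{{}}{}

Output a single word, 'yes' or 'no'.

Answer: no

Derivation:
pos 0: push '('; stack = (
pos 1: ')' matches '('; pop; stack = (empty)
pos 2: saw closer '}' but stack is empty → INVALID
Verdict: unmatched closer '}' at position 2 → no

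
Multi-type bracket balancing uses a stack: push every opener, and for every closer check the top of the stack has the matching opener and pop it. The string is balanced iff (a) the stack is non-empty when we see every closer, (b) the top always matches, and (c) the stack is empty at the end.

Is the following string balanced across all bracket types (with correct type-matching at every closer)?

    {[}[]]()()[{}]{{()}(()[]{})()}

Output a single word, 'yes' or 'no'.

pos 0: push '{'; stack = {
pos 1: push '['; stack = {[
pos 2: saw closer '}' but top of stack is '[' (expected ']') → INVALID
Verdict: type mismatch at position 2: '}' closes '[' → no

Answer: no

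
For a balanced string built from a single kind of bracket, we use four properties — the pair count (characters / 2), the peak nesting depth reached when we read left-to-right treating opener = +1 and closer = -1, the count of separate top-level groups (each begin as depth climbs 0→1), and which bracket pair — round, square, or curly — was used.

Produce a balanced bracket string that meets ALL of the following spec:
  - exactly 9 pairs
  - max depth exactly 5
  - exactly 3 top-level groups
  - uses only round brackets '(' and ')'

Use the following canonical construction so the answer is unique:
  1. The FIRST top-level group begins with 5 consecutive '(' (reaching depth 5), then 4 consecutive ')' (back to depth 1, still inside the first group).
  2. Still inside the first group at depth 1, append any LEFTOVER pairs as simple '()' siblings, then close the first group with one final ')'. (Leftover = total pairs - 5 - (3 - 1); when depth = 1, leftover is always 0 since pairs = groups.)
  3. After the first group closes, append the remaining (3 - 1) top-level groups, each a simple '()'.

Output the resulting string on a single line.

Answer: ((((())))()())()()

Derivation:
Spec: pairs=9 depth=5 groups=3
Leftover pairs = 9 - 5 - (3-1) = 2
First group: deep chain of depth 5 + 2 sibling pairs
Remaining 2 groups: simple '()' each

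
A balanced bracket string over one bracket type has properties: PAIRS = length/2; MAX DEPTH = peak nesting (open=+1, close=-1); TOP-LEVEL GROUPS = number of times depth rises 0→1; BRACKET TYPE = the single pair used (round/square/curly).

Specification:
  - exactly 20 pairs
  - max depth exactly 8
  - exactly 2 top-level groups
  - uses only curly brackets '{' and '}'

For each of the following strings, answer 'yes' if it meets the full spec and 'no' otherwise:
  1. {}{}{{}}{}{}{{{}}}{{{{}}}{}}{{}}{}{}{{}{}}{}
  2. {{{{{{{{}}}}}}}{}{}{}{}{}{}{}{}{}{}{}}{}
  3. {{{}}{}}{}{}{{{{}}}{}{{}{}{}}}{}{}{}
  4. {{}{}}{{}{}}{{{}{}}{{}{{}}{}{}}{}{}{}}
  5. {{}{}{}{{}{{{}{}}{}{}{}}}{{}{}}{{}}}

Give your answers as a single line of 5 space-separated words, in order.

Answer: no yes no no no

Derivation:
String 1 '{}{}{{}}{}{}{{{}}}{{{{}}}{}}{{}}{}{}{{}{}}{}': depth seq [1 0 1 0 1 2 1 0 1 0 1 0 1 2 3 2 1 0 1 2 3 4 3 2 1 2 1 0 1 2 1 0 1 0 1 0 1 2 1 2 1 0 1 0]
  -> pairs=22 depth=4 groups=12 -> no
String 2 '{{{{{{{{}}}}}}}{}{}{}{}{}{}{}{}{}{}{}}{}': depth seq [1 2 3 4 5 6 7 8 7 6 5 4 3 2 1 2 1 2 1 2 1 2 1 2 1 2 1 2 1 2 1 2 1 2 1 2 1 0 1 0]
  -> pairs=20 depth=8 groups=2 -> yes
String 3 '{{{}}{}}{}{}{{{{}}}{}{{}{}{}}}{}{}{}': depth seq [1 2 3 2 1 2 1 0 1 0 1 0 1 2 3 4 3 2 1 2 1 2 3 2 3 2 3 2 1 0 1 0 1 0 1 0]
  -> pairs=18 depth=4 groups=7 -> no
String 4 '{{}{}}{{}{}}{{{}{}}{{}{{}}{}{}}{}{}{}}': depth seq [1 2 1 2 1 0 1 2 1 2 1 0 1 2 3 2 3 2 1 2 3 2 3 4 3 2 3 2 3 2 1 2 1 2 1 2 1 0]
  -> pairs=19 depth=4 groups=3 -> no
String 5 '{{}{}{}{{}{{{}{}}{}{}{}}}{{}{}}{{}}}': depth seq [1 2 1 2 1 2 1 2 3 2 3 4 5 4 5 4 3 4 3 4 3 4 3 2 1 2 3 2 3 2 1 2 3 2 1 0]
  -> pairs=18 depth=5 groups=1 -> no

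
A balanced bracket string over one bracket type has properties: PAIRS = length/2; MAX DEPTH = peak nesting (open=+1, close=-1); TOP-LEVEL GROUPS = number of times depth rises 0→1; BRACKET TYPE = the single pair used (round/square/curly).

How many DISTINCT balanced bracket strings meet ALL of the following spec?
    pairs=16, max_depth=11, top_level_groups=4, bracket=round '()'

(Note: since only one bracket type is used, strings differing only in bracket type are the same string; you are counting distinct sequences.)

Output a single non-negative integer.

Answer: 1092

Derivation:
Spec: pairs=16 depth=11 groups=4
Count(depth <= 11) = 4345865
Count(depth <= 10) = 4344773
Count(depth == 11) = 4345865 - 4344773 = 1092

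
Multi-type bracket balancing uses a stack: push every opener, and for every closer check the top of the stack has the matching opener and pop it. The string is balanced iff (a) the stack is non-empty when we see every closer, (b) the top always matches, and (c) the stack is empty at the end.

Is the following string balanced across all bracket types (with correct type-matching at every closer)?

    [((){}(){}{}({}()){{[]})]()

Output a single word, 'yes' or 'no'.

Answer: no

Derivation:
pos 0: push '['; stack = [
pos 1: push '('; stack = [(
pos 2: push '('; stack = [((
pos 3: ')' matches '('; pop; stack = [(
pos 4: push '{'; stack = [({
pos 5: '}' matches '{'; pop; stack = [(
pos 6: push '('; stack = [((
pos 7: ')' matches '('; pop; stack = [(
pos 8: push '{'; stack = [({
pos 9: '}' matches '{'; pop; stack = [(
pos 10: push '{'; stack = [({
pos 11: '}' matches '{'; pop; stack = [(
pos 12: push '('; stack = [((
pos 13: push '{'; stack = [(({
pos 14: '}' matches '{'; pop; stack = [((
pos 15: push '('; stack = [(((
pos 16: ')' matches '('; pop; stack = [((
pos 17: ')' matches '('; pop; stack = [(
pos 18: push '{'; stack = [({
pos 19: push '{'; stack = [({{
pos 20: push '['; stack = [({{[
pos 21: ']' matches '['; pop; stack = [({{
pos 22: '}' matches '{'; pop; stack = [({
pos 23: saw closer ')' but top of stack is '{' (expected '}') → INVALID
Verdict: type mismatch at position 23: ')' closes '{' → no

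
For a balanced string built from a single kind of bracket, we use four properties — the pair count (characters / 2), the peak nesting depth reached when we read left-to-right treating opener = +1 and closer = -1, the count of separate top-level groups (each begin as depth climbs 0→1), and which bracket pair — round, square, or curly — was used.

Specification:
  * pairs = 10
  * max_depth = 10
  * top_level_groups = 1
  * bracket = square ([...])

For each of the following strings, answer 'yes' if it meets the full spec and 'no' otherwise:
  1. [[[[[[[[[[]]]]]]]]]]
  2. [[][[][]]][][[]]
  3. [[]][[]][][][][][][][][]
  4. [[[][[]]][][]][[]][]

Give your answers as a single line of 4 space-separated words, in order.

String 1 '[[[[[[[[[[]]]]]]]]]]': depth seq [1 2 3 4 5 6 7 8 9 10 9 8 7 6 5 4 3 2 1 0]
  -> pairs=10 depth=10 groups=1 -> yes
String 2 '[[][[][]]][][[]]': depth seq [1 2 1 2 3 2 3 2 1 0 1 0 1 2 1 0]
  -> pairs=8 depth=3 groups=3 -> no
String 3 '[[]][[]][][][][][][][][]': depth seq [1 2 1 0 1 2 1 0 1 0 1 0 1 0 1 0 1 0 1 0 1 0 1 0]
  -> pairs=12 depth=2 groups=10 -> no
String 4 '[[[][[]]][][]][[]][]': depth seq [1 2 3 2 3 4 3 2 1 2 1 2 1 0 1 2 1 0 1 0]
  -> pairs=10 depth=4 groups=3 -> no

Answer: yes no no no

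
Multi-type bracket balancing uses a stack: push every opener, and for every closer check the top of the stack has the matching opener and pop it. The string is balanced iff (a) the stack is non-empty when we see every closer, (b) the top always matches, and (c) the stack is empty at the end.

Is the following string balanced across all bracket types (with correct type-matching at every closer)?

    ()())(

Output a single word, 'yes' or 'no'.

pos 0: push '('; stack = (
pos 1: ')' matches '('; pop; stack = (empty)
pos 2: push '('; stack = (
pos 3: ')' matches '('; pop; stack = (empty)
pos 4: saw closer ')' but stack is empty → INVALID
Verdict: unmatched closer ')' at position 4 → no

Answer: no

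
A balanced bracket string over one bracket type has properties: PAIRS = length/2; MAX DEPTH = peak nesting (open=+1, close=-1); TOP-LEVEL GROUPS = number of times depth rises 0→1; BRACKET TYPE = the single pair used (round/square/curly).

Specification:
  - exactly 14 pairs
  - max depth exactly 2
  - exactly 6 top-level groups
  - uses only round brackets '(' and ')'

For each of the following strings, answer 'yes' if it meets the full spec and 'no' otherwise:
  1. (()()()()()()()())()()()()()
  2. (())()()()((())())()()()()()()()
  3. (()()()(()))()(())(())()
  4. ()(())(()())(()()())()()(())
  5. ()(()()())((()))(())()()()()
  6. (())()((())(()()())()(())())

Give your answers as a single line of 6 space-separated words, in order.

Answer: yes no no no no no

Derivation:
String 1 '(()()()()()()()())()()()()()': depth seq [1 2 1 2 1 2 1 2 1 2 1 2 1 2 1 2 1 0 1 0 1 0 1 0 1 0 1 0]
  -> pairs=14 depth=2 groups=6 -> yes
String 2 '(())()()()((())())()()()()()()()': depth seq [1 2 1 0 1 0 1 0 1 0 1 2 3 2 1 2 1 0 1 0 1 0 1 0 1 0 1 0 1 0 1 0]
  -> pairs=16 depth=3 groups=12 -> no
String 3 '(()()()(()))()(())(())()': depth seq [1 2 1 2 1 2 1 2 3 2 1 0 1 0 1 2 1 0 1 2 1 0 1 0]
  -> pairs=12 depth=3 groups=5 -> no
String 4 '()(())(()())(()()())()()(())': depth seq [1 0 1 2 1 0 1 2 1 2 1 0 1 2 1 2 1 2 1 0 1 0 1 0 1 2 1 0]
  -> pairs=14 depth=2 groups=7 -> no
String 5 '()(()()())((()))(())()()()()': depth seq [1 0 1 2 1 2 1 2 1 0 1 2 3 2 1 0 1 2 1 0 1 0 1 0 1 0 1 0]
  -> pairs=14 depth=3 groups=8 -> no
String 6 '(())()((())(()()())()(())())': depth seq [1 2 1 0 1 0 1 2 3 2 1 2 3 2 3 2 3 2 1 2 1 2 3 2 1 2 1 0]
  -> pairs=14 depth=3 groups=3 -> no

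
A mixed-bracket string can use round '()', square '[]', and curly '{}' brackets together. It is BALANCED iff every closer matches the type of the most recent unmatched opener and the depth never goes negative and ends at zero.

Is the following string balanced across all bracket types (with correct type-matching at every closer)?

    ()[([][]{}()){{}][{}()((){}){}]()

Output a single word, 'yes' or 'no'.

Answer: no

Derivation:
pos 0: push '('; stack = (
pos 1: ')' matches '('; pop; stack = (empty)
pos 2: push '['; stack = [
pos 3: push '('; stack = [(
pos 4: push '['; stack = [([
pos 5: ']' matches '['; pop; stack = [(
pos 6: push '['; stack = [([
pos 7: ']' matches '['; pop; stack = [(
pos 8: push '{'; stack = [({
pos 9: '}' matches '{'; pop; stack = [(
pos 10: push '('; stack = [((
pos 11: ')' matches '('; pop; stack = [(
pos 12: ')' matches '('; pop; stack = [
pos 13: push '{'; stack = [{
pos 14: push '{'; stack = [{{
pos 15: '}' matches '{'; pop; stack = [{
pos 16: saw closer ']' but top of stack is '{' (expected '}') → INVALID
Verdict: type mismatch at position 16: ']' closes '{' → no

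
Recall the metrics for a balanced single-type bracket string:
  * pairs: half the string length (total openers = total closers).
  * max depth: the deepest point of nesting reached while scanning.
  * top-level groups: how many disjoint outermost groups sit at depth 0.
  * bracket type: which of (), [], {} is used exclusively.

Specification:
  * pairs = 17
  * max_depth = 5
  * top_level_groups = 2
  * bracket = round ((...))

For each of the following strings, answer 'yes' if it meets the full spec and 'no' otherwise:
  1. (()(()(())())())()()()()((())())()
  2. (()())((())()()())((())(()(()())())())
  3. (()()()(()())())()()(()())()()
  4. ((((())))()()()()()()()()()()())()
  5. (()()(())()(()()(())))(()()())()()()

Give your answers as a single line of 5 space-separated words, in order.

Answer: no no no yes no

Derivation:
String 1 '(()(()(())())())()()()()((())())()': depth seq [1 2 1 2 3 2 3 4 3 2 3 2 1 2 1 0 1 0 1 0 1 0 1 0 1 2 3 2 1 2 1 0 1 0]
  -> pairs=17 depth=4 groups=7 -> no
String 2 '(()())((())()()())((())(()(()())())())': depth seq [1 2 1 2 1 0 1 2 3 2 1 2 1 2 1 2 1 0 1 2 3 2 1 2 3 2 3 4 3 4 3 2 3 2 1 2 1 0]
  -> pairs=19 depth=4 groups=3 -> no
String 3 '(()()()(()())())()()(()())()()': depth seq [1 2 1 2 1 2 1 2 3 2 3 2 1 2 1 0 1 0 1 0 1 2 1 2 1 0 1 0 1 0]
  -> pairs=15 depth=3 groups=6 -> no
String 4 '((((())))()()()()()()()()()()())()': depth seq [1 2 3 4 5 4 3 2 1 2 1 2 1 2 1 2 1 2 1 2 1 2 1 2 1 2 1 2 1 2 1 0 1 0]
  -> pairs=17 depth=5 groups=2 -> yes
String 5 '(()()(())()(()()(())))(()()())()()()': depth seq [1 2 1 2 1 2 3 2 1 2 1 2 3 2 3 2 3 4 3 2 1 0 1 2 1 2 1 2 1 0 1 0 1 0 1 0]
  -> pairs=18 depth=4 groups=5 -> no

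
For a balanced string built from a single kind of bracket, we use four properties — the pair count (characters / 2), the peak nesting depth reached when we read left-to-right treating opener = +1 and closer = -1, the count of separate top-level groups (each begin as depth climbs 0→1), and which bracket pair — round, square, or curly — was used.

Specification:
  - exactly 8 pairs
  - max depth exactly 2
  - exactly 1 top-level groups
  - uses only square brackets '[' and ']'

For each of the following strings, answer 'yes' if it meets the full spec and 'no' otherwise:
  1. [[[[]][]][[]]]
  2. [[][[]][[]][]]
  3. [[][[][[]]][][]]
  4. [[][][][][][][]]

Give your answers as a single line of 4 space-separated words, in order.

String 1 '[[[[]][]][[]]]': depth seq [1 2 3 4 3 2 3 2 1 2 3 2 1 0]
  -> pairs=7 depth=4 groups=1 -> no
String 2 '[[][[]][[]][]]': depth seq [1 2 1 2 3 2 1 2 3 2 1 2 1 0]
  -> pairs=7 depth=3 groups=1 -> no
String 3 '[[][[][[]]][][]]': depth seq [1 2 1 2 3 2 3 4 3 2 1 2 1 2 1 0]
  -> pairs=8 depth=4 groups=1 -> no
String 4 '[[][][][][][][]]': depth seq [1 2 1 2 1 2 1 2 1 2 1 2 1 2 1 0]
  -> pairs=8 depth=2 groups=1 -> yes

Answer: no no no yes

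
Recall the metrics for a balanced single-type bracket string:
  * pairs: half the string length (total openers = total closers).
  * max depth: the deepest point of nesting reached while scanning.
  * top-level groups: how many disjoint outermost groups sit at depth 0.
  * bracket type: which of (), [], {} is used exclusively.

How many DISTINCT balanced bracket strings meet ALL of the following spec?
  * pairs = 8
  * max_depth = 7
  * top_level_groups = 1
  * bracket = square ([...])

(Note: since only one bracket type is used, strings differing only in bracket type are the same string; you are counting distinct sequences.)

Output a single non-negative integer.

Spec: pairs=8 depth=7 groups=1
Count(depth <= 7) = 428
Count(depth <= 6) = 417
Count(depth == 7) = 428 - 417 = 11

Answer: 11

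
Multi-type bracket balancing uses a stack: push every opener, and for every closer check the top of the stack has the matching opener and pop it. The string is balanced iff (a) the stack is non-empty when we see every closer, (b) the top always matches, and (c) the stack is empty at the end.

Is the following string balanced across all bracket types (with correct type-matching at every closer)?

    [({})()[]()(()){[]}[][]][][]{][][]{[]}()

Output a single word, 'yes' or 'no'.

pos 0: push '['; stack = [
pos 1: push '('; stack = [(
pos 2: push '{'; stack = [({
pos 3: '}' matches '{'; pop; stack = [(
pos 4: ')' matches '('; pop; stack = [
pos 5: push '('; stack = [(
pos 6: ')' matches '('; pop; stack = [
pos 7: push '['; stack = [[
pos 8: ']' matches '['; pop; stack = [
pos 9: push '('; stack = [(
pos 10: ')' matches '('; pop; stack = [
pos 11: push '('; stack = [(
pos 12: push '('; stack = [((
pos 13: ')' matches '('; pop; stack = [(
pos 14: ')' matches '('; pop; stack = [
pos 15: push '{'; stack = [{
pos 16: push '['; stack = [{[
pos 17: ']' matches '['; pop; stack = [{
pos 18: '}' matches '{'; pop; stack = [
pos 19: push '['; stack = [[
pos 20: ']' matches '['; pop; stack = [
pos 21: push '['; stack = [[
pos 22: ']' matches '['; pop; stack = [
pos 23: ']' matches '['; pop; stack = (empty)
pos 24: push '['; stack = [
pos 25: ']' matches '['; pop; stack = (empty)
pos 26: push '['; stack = [
pos 27: ']' matches '['; pop; stack = (empty)
pos 28: push '{'; stack = {
pos 29: saw closer ']' but top of stack is '{' (expected '}') → INVALID
Verdict: type mismatch at position 29: ']' closes '{' → no

Answer: no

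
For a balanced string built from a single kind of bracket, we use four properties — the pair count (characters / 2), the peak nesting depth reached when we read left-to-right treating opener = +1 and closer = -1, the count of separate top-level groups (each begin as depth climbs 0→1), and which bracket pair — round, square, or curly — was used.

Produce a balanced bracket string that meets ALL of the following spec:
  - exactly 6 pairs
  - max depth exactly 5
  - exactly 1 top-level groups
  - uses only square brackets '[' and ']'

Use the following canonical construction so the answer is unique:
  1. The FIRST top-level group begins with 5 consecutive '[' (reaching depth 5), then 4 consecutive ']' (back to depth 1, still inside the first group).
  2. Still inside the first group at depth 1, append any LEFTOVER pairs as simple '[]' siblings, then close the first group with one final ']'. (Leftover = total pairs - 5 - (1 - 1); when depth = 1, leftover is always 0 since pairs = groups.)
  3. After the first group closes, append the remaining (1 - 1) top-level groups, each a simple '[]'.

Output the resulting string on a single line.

Answer: [[[[[]]]][]]

Derivation:
Spec: pairs=6 depth=5 groups=1
Leftover pairs = 6 - 5 - (1-1) = 1
First group: deep chain of depth 5 + 1 sibling pairs
Remaining 0 groups: simple '[]' each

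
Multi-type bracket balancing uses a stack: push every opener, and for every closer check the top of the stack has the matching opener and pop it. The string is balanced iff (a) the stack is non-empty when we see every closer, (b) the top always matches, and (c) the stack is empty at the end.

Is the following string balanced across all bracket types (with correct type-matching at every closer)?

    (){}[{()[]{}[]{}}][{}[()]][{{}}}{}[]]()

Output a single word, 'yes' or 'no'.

Answer: no

Derivation:
pos 0: push '('; stack = (
pos 1: ')' matches '('; pop; stack = (empty)
pos 2: push '{'; stack = {
pos 3: '}' matches '{'; pop; stack = (empty)
pos 4: push '['; stack = [
pos 5: push '{'; stack = [{
pos 6: push '('; stack = [{(
pos 7: ')' matches '('; pop; stack = [{
pos 8: push '['; stack = [{[
pos 9: ']' matches '['; pop; stack = [{
pos 10: push '{'; stack = [{{
pos 11: '}' matches '{'; pop; stack = [{
pos 12: push '['; stack = [{[
pos 13: ']' matches '['; pop; stack = [{
pos 14: push '{'; stack = [{{
pos 15: '}' matches '{'; pop; stack = [{
pos 16: '}' matches '{'; pop; stack = [
pos 17: ']' matches '['; pop; stack = (empty)
pos 18: push '['; stack = [
pos 19: push '{'; stack = [{
pos 20: '}' matches '{'; pop; stack = [
pos 21: push '['; stack = [[
pos 22: push '('; stack = [[(
pos 23: ')' matches '('; pop; stack = [[
pos 24: ']' matches '['; pop; stack = [
pos 25: ']' matches '['; pop; stack = (empty)
pos 26: push '['; stack = [
pos 27: push '{'; stack = [{
pos 28: push '{'; stack = [{{
pos 29: '}' matches '{'; pop; stack = [{
pos 30: '}' matches '{'; pop; stack = [
pos 31: saw closer '}' but top of stack is '[' (expected ']') → INVALID
Verdict: type mismatch at position 31: '}' closes '[' → no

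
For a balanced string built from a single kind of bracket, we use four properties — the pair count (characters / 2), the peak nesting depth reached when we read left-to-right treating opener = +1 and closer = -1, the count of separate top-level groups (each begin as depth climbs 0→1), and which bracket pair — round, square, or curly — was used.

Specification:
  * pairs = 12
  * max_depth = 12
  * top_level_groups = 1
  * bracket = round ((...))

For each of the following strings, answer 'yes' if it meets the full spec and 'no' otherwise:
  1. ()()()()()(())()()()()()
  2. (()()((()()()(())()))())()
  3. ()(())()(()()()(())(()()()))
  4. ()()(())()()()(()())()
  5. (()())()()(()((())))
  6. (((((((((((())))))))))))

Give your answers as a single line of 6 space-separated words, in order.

Answer: no no no no no yes

Derivation:
String 1 '()()()()()(())()()()()()': depth seq [1 0 1 0 1 0 1 0 1 0 1 2 1 0 1 0 1 0 1 0 1 0 1 0]
  -> pairs=12 depth=2 groups=11 -> no
String 2 '(()()((()()()(())()))())()': depth seq [1 2 1 2 1 2 3 4 3 4 3 4 3 4 5 4 3 4 3 2 1 2 1 0 1 0]
  -> pairs=13 depth=5 groups=2 -> no
String 3 '()(())()(()()()(())(()()()))': depth seq [1 0 1 2 1 0 1 0 1 2 1 2 1 2 1 2 3 2 1 2 3 2 3 2 3 2 1 0]
  -> pairs=14 depth=3 groups=4 -> no
String 4 '()()(())()()()(()())()': depth seq [1 0 1 0 1 2 1 0 1 0 1 0 1 0 1 2 1 2 1 0 1 0]
  -> pairs=11 depth=2 groups=8 -> no
String 5 '(()())()()(()((())))': depth seq [1 2 1 2 1 0 1 0 1 0 1 2 1 2 3 4 3 2 1 0]
  -> pairs=10 depth=4 groups=4 -> no
String 6 '(((((((((((())))))))))))': depth seq [1 2 3 4 5 6 7 8 9 10 11 12 11 10 9 8 7 6 5 4 3 2 1 0]
  -> pairs=12 depth=12 groups=1 -> yes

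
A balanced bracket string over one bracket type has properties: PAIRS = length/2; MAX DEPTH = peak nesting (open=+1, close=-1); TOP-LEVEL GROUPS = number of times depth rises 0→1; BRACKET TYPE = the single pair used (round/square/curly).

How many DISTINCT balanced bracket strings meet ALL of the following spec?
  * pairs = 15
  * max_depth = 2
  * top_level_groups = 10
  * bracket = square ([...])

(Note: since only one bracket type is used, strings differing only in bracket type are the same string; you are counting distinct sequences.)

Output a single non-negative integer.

Spec: pairs=15 depth=2 groups=10
Count(depth <= 2) = 2002
Count(depth <= 1) = 0
Count(depth == 2) = 2002 - 0 = 2002

Answer: 2002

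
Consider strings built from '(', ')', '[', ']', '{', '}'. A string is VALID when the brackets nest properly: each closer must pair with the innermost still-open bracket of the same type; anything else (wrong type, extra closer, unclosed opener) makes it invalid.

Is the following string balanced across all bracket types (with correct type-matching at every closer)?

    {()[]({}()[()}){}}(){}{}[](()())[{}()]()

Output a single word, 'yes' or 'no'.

pos 0: push '{'; stack = {
pos 1: push '('; stack = {(
pos 2: ')' matches '('; pop; stack = {
pos 3: push '['; stack = {[
pos 4: ']' matches '['; pop; stack = {
pos 5: push '('; stack = {(
pos 6: push '{'; stack = {({
pos 7: '}' matches '{'; pop; stack = {(
pos 8: push '('; stack = {((
pos 9: ')' matches '('; pop; stack = {(
pos 10: push '['; stack = {([
pos 11: push '('; stack = {([(
pos 12: ')' matches '('; pop; stack = {([
pos 13: saw closer '}' but top of stack is '[' (expected ']') → INVALID
Verdict: type mismatch at position 13: '}' closes '[' → no

Answer: no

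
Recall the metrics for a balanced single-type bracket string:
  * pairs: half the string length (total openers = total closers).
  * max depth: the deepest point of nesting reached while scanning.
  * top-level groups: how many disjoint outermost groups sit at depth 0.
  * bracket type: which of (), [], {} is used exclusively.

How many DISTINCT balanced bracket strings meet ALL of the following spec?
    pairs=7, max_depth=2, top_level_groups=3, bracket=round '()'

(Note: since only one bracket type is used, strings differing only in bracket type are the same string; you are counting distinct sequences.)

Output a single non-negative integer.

Answer: 15

Derivation:
Spec: pairs=7 depth=2 groups=3
Count(depth <= 2) = 15
Count(depth <= 1) = 0
Count(depth == 2) = 15 - 0 = 15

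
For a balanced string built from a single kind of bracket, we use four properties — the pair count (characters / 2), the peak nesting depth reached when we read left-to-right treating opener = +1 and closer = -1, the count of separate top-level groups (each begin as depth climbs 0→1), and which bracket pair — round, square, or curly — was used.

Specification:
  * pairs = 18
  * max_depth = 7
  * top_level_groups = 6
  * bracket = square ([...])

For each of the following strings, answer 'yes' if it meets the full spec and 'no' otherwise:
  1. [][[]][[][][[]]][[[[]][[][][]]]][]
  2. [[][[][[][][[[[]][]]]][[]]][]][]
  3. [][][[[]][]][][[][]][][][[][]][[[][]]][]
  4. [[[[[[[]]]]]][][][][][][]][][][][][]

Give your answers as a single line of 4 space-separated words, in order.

Answer: no no no yes

Derivation:
String 1 '[][[]][[][][[]]][[[[]][[][][]]]][]': depth seq [1 0 1 2 1 0 1 2 1 2 1 2 3 2 1 0 1 2 3 4 3 2 3 4 3 4 3 4 3 2 1 0 1 0]
  -> pairs=17 depth=4 groups=5 -> no
String 2 '[[][[][[][][[[[]][]]]][[]]][]][]': depth seq [1 2 1 2 3 2 3 4 3 4 3 4 5 6 7 6 5 6 5 4 3 2 3 4 3 2 1 2 1 0 1 0]
  -> pairs=16 depth=7 groups=2 -> no
String 3 '[][][[[]][]][][[][]][][][[][]][[[][]]][]': depth seq [1 0 1 0 1 2 3 2 1 2 1 0 1 0 1 2 1 2 1 0 1 0 1 0 1 2 1 2 1 0 1 2 3 2 3 2 1 0 1 0]
  -> pairs=20 depth=3 groups=10 -> no
String 4 '[[[[[[[]]]]]][][][][][][]][][][][][]': depth seq [1 2 3 4 5 6 7 6 5 4 3 2 1 2 1 2 1 2 1 2 1 2 1 2 1 0 1 0 1 0 1 0 1 0 1 0]
  -> pairs=18 depth=7 groups=6 -> yes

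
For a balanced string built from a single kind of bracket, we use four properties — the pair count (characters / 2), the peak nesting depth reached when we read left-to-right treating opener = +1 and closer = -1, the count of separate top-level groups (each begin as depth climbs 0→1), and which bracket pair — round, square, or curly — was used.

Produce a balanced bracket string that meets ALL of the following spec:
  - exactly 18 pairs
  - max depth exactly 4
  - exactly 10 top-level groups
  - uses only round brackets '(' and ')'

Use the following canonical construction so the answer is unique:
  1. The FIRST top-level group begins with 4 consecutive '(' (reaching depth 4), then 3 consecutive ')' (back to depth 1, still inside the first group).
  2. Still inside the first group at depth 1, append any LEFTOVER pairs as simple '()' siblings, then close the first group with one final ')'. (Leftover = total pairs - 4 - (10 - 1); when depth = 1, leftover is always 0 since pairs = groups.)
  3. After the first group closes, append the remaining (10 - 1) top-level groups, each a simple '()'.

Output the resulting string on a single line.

Spec: pairs=18 depth=4 groups=10
Leftover pairs = 18 - 4 - (10-1) = 5
First group: deep chain of depth 4 + 5 sibling pairs
Remaining 9 groups: simple '()' each

Answer: (((()))()()()()())()()()()()()()()()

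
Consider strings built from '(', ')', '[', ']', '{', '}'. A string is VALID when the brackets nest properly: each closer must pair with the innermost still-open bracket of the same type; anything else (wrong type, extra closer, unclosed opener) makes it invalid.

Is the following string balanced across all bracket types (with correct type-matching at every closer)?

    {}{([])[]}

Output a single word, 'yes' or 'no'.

Answer: yes

Derivation:
pos 0: push '{'; stack = {
pos 1: '}' matches '{'; pop; stack = (empty)
pos 2: push '{'; stack = {
pos 3: push '('; stack = {(
pos 4: push '['; stack = {([
pos 5: ']' matches '['; pop; stack = {(
pos 6: ')' matches '('; pop; stack = {
pos 7: push '['; stack = {[
pos 8: ']' matches '['; pop; stack = {
pos 9: '}' matches '{'; pop; stack = (empty)
end: stack empty → VALID
Verdict: properly nested → yes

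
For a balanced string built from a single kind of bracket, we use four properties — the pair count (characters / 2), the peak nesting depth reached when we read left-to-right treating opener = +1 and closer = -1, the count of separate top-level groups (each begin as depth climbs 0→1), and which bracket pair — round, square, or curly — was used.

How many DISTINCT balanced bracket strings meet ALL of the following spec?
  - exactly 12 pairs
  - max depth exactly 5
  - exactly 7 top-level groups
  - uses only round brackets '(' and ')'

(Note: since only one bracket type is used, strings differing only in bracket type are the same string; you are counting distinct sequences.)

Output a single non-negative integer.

Answer: 91

Derivation:
Spec: pairs=12 depth=5 groups=7
Count(depth <= 5) = 2541
Count(depth <= 4) = 2450
Count(depth == 5) = 2541 - 2450 = 91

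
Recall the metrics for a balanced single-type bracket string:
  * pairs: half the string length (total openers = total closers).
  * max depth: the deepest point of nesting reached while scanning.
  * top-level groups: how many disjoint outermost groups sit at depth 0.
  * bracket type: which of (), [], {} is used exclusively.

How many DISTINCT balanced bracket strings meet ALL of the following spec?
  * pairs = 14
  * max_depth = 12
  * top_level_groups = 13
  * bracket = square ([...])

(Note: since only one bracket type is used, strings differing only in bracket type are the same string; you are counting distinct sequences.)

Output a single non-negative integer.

Spec: pairs=14 depth=12 groups=13
Count(depth <= 12) = 13
Count(depth <= 11) = 13
Count(depth == 12) = 13 - 13 = 0

Answer: 0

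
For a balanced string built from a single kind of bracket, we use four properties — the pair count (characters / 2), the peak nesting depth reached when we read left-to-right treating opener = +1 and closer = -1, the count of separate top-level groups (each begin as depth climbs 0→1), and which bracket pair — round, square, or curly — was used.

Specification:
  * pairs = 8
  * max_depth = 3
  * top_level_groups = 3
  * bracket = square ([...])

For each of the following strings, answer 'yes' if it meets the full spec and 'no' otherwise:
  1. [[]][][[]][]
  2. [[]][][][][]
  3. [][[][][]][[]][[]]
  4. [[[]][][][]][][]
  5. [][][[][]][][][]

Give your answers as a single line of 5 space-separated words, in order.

Answer: no no no yes no

Derivation:
String 1 '[[]][][[]][]': depth seq [1 2 1 0 1 0 1 2 1 0 1 0]
  -> pairs=6 depth=2 groups=4 -> no
String 2 '[[]][][][][]': depth seq [1 2 1 0 1 0 1 0 1 0 1 0]
  -> pairs=6 depth=2 groups=5 -> no
String 3 '[][[][][]][[]][[]]': depth seq [1 0 1 2 1 2 1 2 1 0 1 2 1 0 1 2 1 0]
  -> pairs=9 depth=2 groups=4 -> no
String 4 '[[[]][][][]][][]': depth seq [1 2 3 2 1 2 1 2 1 2 1 0 1 0 1 0]
  -> pairs=8 depth=3 groups=3 -> yes
String 5 '[][][[][]][][][]': depth seq [1 0 1 0 1 2 1 2 1 0 1 0 1 0 1 0]
  -> pairs=8 depth=2 groups=6 -> no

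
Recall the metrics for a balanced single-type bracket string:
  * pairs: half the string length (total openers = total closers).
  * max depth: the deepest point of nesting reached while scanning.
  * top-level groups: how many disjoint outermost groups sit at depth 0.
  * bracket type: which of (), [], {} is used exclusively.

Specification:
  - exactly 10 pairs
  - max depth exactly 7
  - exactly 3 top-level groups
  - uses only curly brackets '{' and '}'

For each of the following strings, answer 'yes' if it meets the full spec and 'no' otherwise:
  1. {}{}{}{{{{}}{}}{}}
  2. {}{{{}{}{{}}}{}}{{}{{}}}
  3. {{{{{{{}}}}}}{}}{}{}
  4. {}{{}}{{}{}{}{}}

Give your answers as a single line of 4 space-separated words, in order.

String 1 '{}{}{}{{{{}}{}}{}}': depth seq [1 0 1 0 1 0 1 2 3 4 3 2 3 2 1 2 1 0]
  -> pairs=9 depth=4 groups=4 -> no
String 2 '{}{{{}{}{{}}}{}}{{}{{}}}': depth seq [1 0 1 2 3 2 3 2 3 4 3 2 1 2 1 0 1 2 1 2 3 2 1 0]
  -> pairs=12 depth=4 groups=3 -> no
String 3 '{{{{{{{}}}}}}{}}{}{}': depth seq [1 2 3 4 5 6 7 6 5 4 3 2 1 2 1 0 1 0 1 0]
  -> pairs=10 depth=7 groups=3 -> yes
String 4 '{}{{}}{{}{}{}{}}': depth seq [1 0 1 2 1 0 1 2 1 2 1 2 1 2 1 0]
  -> pairs=8 depth=2 groups=3 -> no

Answer: no no yes no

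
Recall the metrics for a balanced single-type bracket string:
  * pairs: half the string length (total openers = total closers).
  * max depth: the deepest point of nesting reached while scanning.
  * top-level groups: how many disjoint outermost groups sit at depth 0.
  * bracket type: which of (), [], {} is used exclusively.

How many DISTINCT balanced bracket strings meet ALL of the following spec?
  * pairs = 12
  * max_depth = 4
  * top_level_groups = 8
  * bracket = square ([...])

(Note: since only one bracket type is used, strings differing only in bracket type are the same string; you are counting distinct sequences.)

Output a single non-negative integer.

Answer: 96

Derivation:
Spec: pairs=12 depth=4 groups=8
Count(depth <= 4) = 902
Count(depth <= 3) = 806
Count(depth == 4) = 902 - 806 = 96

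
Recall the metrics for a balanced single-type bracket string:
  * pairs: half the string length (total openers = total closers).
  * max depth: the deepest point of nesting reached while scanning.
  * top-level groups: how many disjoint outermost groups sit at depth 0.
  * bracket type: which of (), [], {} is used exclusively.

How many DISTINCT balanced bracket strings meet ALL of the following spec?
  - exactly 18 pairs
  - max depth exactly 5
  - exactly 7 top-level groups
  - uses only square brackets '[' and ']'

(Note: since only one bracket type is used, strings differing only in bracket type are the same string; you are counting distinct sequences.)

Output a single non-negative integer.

Answer: 2253349

Derivation:
Spec: pairs=18 depth=5 groups=7
Count(depth <= 5) = 6947003
Count(depth <= 4) = 4693654
Count(depth == 5) = 6947003 - 4693654 = 2253349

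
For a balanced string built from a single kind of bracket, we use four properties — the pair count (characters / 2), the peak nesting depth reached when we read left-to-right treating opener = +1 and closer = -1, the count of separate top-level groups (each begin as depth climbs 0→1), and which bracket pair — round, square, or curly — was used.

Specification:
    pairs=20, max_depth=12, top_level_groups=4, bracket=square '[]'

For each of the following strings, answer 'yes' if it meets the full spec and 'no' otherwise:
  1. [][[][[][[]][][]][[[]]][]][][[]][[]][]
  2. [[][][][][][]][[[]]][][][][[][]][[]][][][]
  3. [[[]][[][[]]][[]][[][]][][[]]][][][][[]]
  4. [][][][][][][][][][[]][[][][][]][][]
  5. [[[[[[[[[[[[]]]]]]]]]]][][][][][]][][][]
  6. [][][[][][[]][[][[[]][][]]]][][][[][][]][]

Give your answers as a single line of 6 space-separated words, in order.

String 1 '[][[][[][[]][][]][[[]]][]][][[]][[]][]': depth seq [1 0 1 2 1 2 3 2 3 4 3 2 3 2 3 2 1 2 3 4 3 2 1 2 1 0 1 0 1 2 1 0 1 2 1 0 1 0]
  -> pairs=19 depth=4 groups=6 -> no
String 2 '[[][][][][][]][[[]]][][][][[][]][[]][][][]': depth seq [1 2 1 2 1 2 1 2 1 2 1 2 1 0 1 2 3 2 1 0 1 0 1 0 1 0 1 2 1 2 1 0 1 2 1 0 1 0 1 0 1 0]
  -> pairs=21 depth=3 groups=10 -> no
String 3 '[[[]][[][[]]][[]][[][]][][[]]][][][][[]]': depth seq [1 2 3 2 1 2 3 2 3 4 3 2 1 2 3 2 1 2 3 2 3 2 1 2 1 2 3 2 1 0 1 0 1 0 1 0 1 2 1 0]
  -> pairs=20 depth=4 groups=5 -> no
String 4 '[][][][][][][][][][[]][[][][][]][][]': depth seq [1 0 1 0 1 0 1 0 1 0 1 0 1 0 1 0 1 0 1 2 1 0 1 2 1 2 1 2 1 2 1 0 1 0 1 0]
  -> pairs=18 depth=2 groups=13 -> no
String 5 '[[[[[[[[[[[[]]]]]]]]]]][][][][][]][][][]': depth seq [1 2 3 4 5 6 7 8 9 10 11 12 11 10 9 8 7 6 5 4 3 2 1 2 1 2 1 2 1 2 1 2 1 0 1 0 1 0 1 0]
  -> pairs=20 depth=12 groups=4 -> yes
String 6 '[][][[][][[]][[][[[]][][]]]][][][[][][]][]': depth seq [1 0 1 0 1 2 1 2 1 2 3 2 1 2 3 2 3 4 5 4 3 4 3 4 3 2 1 0 1 0 1 0 1 2 1 2 1 2 1 0 1 0]
  -> pairs=21 depth=5 groups=7 -> no

Answer: no no no no yes no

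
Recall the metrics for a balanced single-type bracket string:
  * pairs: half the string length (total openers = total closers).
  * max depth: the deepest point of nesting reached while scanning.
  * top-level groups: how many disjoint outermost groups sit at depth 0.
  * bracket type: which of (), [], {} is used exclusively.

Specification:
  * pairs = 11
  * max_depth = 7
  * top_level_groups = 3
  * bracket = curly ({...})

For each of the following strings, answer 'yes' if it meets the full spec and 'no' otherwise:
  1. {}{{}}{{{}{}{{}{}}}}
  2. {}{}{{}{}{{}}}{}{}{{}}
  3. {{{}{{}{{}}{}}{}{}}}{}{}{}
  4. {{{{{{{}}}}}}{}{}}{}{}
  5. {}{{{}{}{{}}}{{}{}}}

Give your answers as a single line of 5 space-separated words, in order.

String 1 '{}{{}}{{{}{}{{}{}}}}': depth seq [1 0 1 2 1 0 1 2 3 2 3 2 3 4 3 4 3 2 1 0]
  -> pairs=10 depth=4 groups=3 -> no
String 2 '{}{}{{}{}{{}}}{}{}{{}}': depth seq [1 0 1 0 1 2 1 2 1 2 3 2 1 0 1 0 1 0 1 2 1 0]
  -> pairs=11 depth=3 groups=6 -> no
String 3 '{{{}{{}{{}}{}}{}{}}}{}{}{}': depth seq [1 2 3 2 3 4 3 4 5 4 3 4 3 2 3 2 3 2 1 0 1 0 1 0 1 0]
  -> pairs=13 depth=5 groups=4 -> no
String 4 '{{{{{{{}}}}}}{}{}}{}{}': depth seq [1 2 3 4 5 6 7 6 5 4 3 2 1 2 1 2 1 0 1 0 1 0]
  -> pairs=11 depth=7 groups=3 -> yes
String 5 '{}{{{}{}{{}}}{{}{}}}': depth seq [1 0 1 2 3 2 3 2 3 4 3 2 1 2 3 2 3 2 1 0]
  -> pairs=10 depth=4 groups=2 -> no

Answer: no no no yes no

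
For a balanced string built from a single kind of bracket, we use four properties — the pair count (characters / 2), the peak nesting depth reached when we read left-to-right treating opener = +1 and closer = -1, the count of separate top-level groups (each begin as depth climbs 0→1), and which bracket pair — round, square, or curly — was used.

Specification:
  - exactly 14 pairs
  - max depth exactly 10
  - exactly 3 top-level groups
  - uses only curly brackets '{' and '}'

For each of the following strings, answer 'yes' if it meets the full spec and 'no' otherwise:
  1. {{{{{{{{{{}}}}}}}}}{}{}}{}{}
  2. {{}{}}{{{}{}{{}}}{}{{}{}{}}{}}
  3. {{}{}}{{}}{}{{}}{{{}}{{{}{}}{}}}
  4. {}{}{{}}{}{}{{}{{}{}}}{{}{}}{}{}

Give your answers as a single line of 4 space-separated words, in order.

String 1 '{{{{{{{{{{}}}}}}}}}{}{}}{}{}': depth seq [1 2 3 4 5 6 7 8 9 10 9 8 7 6 5 4 3 2 1 2 1 2 1 0 1 0 1 0]
  -> pairs=14 depth=10 groups=3 -> yes
String 2 '{{}{}}{{{}{}{{}}}{}{{}{}{}}{}}': depth seq [1 2 1 2 1 0 1 2 3 2 3 2 3 4 3 2 1 2 1 2 3 2 3 2 3 2 1 2 1 0]
  -> pairs=15 depth=4 groups=2 -> no
String 3 '{{}{}}{{}}{}{{}}{{{}}{{{}{}}{}}}': depth seq [1 2 1 2 1 0 1 2 1 0 1 0 1 2 1 0 1 2 3 2 1 2 3 4 3 4 3 2 3 2 1 0]
  -> pairs=16 depth=4 groups=5 -> no
String 4 '{}{}{{}}{}{}{{}{{}{}}}{{}{}}{}{}': depth seq [1 0 1 0 1 2 1 0 1 0 1 0 1 2 1 2 3 2 3 2 1 0 1 2 1 2 1 0 1 0 1 0]
  -> pairs=16 depth=3 groups=9 -> no

Answer: yes no no no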